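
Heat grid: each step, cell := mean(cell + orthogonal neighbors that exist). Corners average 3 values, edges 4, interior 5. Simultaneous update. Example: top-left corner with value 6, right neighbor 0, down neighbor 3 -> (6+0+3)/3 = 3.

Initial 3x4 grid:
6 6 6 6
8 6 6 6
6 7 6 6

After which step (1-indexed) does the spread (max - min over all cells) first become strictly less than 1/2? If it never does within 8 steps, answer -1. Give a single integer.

Step 1: max=7, min=6, spread=1
Step 2: max=803/120, min=6, spread=83/120
Step 3: max=33/5, min=6, spread=3/5
Step 4: max=140107/21600, min=54553/9000, spread=45899/108000
  -> spread < 1/2 first at step 4
Step 5: max=8368483/1296000, min=72971/12000, spread=97523/259200
Step 6: max=166157239/25920000, min=103249/16875, spread=302671/1036800
Step 7: max=29793801503/4665600000, min=198923837/32400000, spread=45950759/186624000
Step 8: max=1780629693677/279936000000, min=3993397661/648000000, spread=443855233/2239488000

Answer: 4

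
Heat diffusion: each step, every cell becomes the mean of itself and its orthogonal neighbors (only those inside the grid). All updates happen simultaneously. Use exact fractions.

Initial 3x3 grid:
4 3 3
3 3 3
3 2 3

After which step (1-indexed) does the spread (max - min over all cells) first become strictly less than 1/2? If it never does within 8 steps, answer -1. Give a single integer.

Step 1: max=10/3, min=8/3, spread=2/3
Step 2: max=59/18, min=653/240, spread=401/720
Step 3: max=3379/1080, min=6043/2160, spread=143/432
  -> spread < 1/2 first at step 3
Step 4: max=200723/64800, min=371321/129600, spread=1205/5184
Step 5: max=11853031/3888000, min=22437187/7776000, spread=10151/62208
Step 6: max=706633007/233280000, min=1359817889/466560000, spread=85517/746496
Step 7: max=42119195179/13996800000, min=81987043483/27993600000, spread=720431/8957952
Step 8: max=2518041044363/839808000000, min=4941250510601/1679616000000, spread=6069221/107495424

Answer: 3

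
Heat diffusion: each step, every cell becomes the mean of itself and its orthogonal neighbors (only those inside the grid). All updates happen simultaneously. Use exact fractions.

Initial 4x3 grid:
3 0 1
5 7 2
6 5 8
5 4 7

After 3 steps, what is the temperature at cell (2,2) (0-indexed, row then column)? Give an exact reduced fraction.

Step 1: cell (2,2) = 11/2
Step 2: cell (2,2) = 67/12
Step 3: cell (2,2) = 4531/900
Full grid after step 3:
  7453/2160 47951/14400 2161/720
  15869/3600 24139/6000 1237/300
  5983/1200 31469/6000 4531/900
  259/48 78001/14400 2437/432

Answer: 4531/900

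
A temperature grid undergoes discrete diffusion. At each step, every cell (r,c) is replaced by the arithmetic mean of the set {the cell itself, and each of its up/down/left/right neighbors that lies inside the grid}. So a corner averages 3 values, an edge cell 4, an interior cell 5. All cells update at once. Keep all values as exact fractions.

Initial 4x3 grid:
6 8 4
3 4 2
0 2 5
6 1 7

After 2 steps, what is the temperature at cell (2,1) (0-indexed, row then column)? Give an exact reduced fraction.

Answer: 339/100

Derivation:
Step 1: cell (2,1) = 12/5
Step 2: cell (2,1) = 339/100
Full grid after step 2:
  173/36 589/120 167/36
  58/15 187/50 973/240
  161/60 339/100 869/240
  109/36 49/15 37/9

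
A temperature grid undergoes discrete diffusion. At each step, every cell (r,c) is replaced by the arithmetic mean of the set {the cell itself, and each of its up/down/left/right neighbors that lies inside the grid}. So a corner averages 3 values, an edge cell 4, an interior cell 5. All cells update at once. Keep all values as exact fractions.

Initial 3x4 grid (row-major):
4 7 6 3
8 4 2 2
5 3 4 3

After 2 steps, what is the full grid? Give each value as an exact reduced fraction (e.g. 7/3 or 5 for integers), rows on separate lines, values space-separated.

After step 1:
  19/3 21/4 9/2 11/3
  21/4 24/5 18/5 5/2
  16/3 4 3 3
After step 2:
  101/18 1253/240 1021/240 32/9
  1303/240 229/50 92/25 383/120
  175/36 257/60 17/5 17/6

Answer: 101/18 1253/240 1021/240 32/9
1303/240 229/50 92/25 383/120
175/36 257/60 17/5 17/6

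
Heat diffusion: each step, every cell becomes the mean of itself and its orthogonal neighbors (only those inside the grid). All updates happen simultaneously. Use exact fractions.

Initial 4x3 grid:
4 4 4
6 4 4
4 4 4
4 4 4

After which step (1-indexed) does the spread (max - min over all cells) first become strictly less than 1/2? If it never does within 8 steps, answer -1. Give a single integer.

Step 1: max=14/3, min=4, spread=2/3
Step 2: max=271/60, min=4, spread=31/60
Step 3: max=2371/540, min=4, spread=211/540
  -> spread < 1/2 first at step 3
Step 4: max=232897/54000, min=3647/900, spread=14077/54000
Step 5: max=2084407/486000, min=219683/54000, spread=5363/24300
Step 6: max=62060809/14580000, min=122869/30000, spread=93859/583200
Step 7: max=3709474481/874800000, min=199736467/48600000, spread=4568723/34992000
Step 8: max=221732435629/52488000000, min=6013618889/1458000000, spread=8387449/83980800

Answer: 3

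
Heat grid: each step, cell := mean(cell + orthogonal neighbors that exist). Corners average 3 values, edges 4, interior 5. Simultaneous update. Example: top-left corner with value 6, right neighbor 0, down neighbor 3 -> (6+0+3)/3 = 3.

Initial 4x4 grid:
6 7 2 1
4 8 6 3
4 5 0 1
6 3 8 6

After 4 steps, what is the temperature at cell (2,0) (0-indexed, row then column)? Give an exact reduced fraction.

Step 1: cell (2,0) = 19/4
Step 2: cell (2,0) = 223/48
Step 3: cell (2,0) = 7141/1440
Step 4: cell (2,0) = 1046291/216000
Full grid after step 4:
  84547/16200 1052521/216000 290243/72000 19069/5400
  1112611/216000 212131/45000 61337/15000 250393/72000
  1046291/216000 52607/11250 5081/1250 271177/72000
  7757/1620 980741/216000 103069/24000 10577/2700

Answer: 1046291/216000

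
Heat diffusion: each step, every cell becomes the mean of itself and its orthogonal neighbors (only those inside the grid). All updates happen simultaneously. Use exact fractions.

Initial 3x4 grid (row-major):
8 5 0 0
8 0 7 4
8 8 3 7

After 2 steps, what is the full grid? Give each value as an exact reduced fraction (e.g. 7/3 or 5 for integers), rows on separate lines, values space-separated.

After step 1:
  7 13/4 3 4/3
  6 28/5 14/5 9/2
  8 19/4 25/4 14/3
After step 2:
  65/12 377/80 623/240 53/18
  133/20 112/25 443/100 133/40
  25/4 123/20 277/60 185/36

Answer: 65/12 377/80 623/240 53/18
133/20 112/25 443/100 133/40
25/4 123/20 277/60 185/36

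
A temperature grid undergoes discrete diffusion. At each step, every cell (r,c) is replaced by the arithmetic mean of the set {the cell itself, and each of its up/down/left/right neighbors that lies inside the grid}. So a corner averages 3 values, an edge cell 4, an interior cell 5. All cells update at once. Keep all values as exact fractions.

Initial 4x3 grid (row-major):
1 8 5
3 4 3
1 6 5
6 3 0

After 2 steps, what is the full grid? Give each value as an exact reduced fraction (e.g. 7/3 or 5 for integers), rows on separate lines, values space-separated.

After step 1:
  4 9/2 16/3
  9/4 24/5 17/4
  4 19/5 7/2
  10/3 15/4 8/3
After step 2:
  43/12 559/120 169/36
  301/80 98/25 1073/240
  803/240 397/100 853/240
  133/36 271/80 119/36

Answer: 43/12 559/120 169/36
301/80 98/25 1073/240
803/240 397/100 853/240
133/36 271/80 119/36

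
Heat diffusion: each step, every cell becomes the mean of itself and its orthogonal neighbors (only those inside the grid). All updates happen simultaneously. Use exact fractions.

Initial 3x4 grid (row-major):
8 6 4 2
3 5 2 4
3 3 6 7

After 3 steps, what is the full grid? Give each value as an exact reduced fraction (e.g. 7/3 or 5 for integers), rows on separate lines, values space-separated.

Answer: 2587/540 6773/1440 5887/1440 2153/540
2627/576 5129/1200 1727/400 785/192
1463/360 2051/480 6167/1440 4871/1080

Derivation:
After step 1:
  17/3 23/4 7/2 10/3
  19/4 19/5 21/5 15/4
  3 17/4 9/2 17/3
After step 2:
  97/18 1123/240 1007/240 127/36
  1033/240 91/20 79/20 339/80
  4 311/80 1117/240 167/36
After step 3:
  2587/540 6773/1440 5887/1440 2153/540
  2627/576 5129/1200 1727/400 785/192
  1463/360 2051/480 6167/1440 4871/1080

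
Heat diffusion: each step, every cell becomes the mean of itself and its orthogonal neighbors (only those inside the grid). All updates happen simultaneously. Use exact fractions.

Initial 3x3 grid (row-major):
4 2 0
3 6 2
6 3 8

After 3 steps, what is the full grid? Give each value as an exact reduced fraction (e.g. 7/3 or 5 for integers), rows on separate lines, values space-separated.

After step 1:
  3 3 4/3
  19/4 16/5 4
  4 23/4 13/3
After step 2:
  43/12 79/30 25/9
  299/80 207/50 193/60
  29/6 1037/240 169/36
After step 3:
  2389/720 11821/3600 1553/540
  19553/4800 10829/3000 6673/1800
  1547/360 64759/14400 8807/2160

Answer: 2389/720 11821/3600 1553/540
19553/4800 10829/3000 6673/1800
1547/360 64759/14400 8807/2160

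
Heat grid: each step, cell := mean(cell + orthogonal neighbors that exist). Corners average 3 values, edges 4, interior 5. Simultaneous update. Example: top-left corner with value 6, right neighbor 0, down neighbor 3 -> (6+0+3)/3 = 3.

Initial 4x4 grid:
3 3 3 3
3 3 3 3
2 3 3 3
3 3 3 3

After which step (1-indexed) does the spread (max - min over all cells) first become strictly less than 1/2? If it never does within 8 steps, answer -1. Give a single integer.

Answer: 1

Derivation:
Step 1: max=3, min=8/3, spread=1/3
  -> spread < 1/2 first at step 1
Step 2: max=3, min=329/120, spread=31/120
Step 3: max=3, min=3029/1080, spread=211/1080
Step 4: max=3, min=307157/108000, spread=16843/108000
Step 5: max=26921/9000, min=2777357/972000, spread=130111/972000
Step 6: max=1612841/540000, min=83837633/29160000, spread=3255781/29160000
Step 7: max=1608893/540000, min=2524046309/874800000, spread=82360351/874800000
Step 8: max=289093559/97200000, min=75980683109/26244000000, spread=2074577821/26244000000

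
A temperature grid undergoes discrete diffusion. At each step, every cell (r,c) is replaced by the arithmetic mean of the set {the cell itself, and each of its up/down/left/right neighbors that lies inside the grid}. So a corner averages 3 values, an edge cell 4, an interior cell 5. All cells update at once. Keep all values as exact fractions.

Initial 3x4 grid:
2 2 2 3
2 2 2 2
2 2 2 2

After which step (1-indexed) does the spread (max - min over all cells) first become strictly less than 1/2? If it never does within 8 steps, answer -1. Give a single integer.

Step 1: max=7/3, min=2, spread=1/3
  -> spread < 1/2 first at step 1
Step 2: max=41/18, min=2, spread=5/18
Step 3: max=473/216, min=2, spread=41/216
Step 4: max=56057/25920, min=2, spread=4217/25920
Step 5: max=3319549/1555200, min=14479/7200, spread=38417/311040
Step 6: max=197824211/93312000, min=290597/144000, spread=1903471/18662400
Step 7: max=11798429089/5598720000, min=8755759/4320000, spread=18038617/223948800
Step 8: max=705114582851/335923200000, min=790526759/388800000, spread=883978523/13436928000

Answer: 1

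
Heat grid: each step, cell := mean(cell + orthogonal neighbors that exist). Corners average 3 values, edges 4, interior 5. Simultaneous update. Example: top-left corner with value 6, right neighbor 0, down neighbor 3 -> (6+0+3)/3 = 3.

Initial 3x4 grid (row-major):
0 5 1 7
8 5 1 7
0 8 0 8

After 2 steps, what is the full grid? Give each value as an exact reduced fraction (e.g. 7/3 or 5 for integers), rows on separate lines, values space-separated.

After step 1:
  13/3 11/4 7/2 5
  13/4 27/5 14/5 23/4
  16/3 13/4 17/4 5
After step 2:
  31/9 959/240 281/80 19/4
  1099/240 349/100 217/50 371/80
  71/18 547/120 153/40 5

Answer: 31/9 959/240 281/80 19/4
1099/240 349/100 217/50 371/80
71/18 547/120 153/40 5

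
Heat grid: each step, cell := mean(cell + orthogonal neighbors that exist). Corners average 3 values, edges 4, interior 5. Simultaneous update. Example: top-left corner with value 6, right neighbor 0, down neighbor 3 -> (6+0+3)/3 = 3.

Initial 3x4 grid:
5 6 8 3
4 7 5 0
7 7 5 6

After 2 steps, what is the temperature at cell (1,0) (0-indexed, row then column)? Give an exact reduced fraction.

Answer: 451/80

Derivation:
Step 1: cell (1,0) = 23/4
Step 2: cell (1,0) = 451/80
Full grid after step 2:
  23/4 57/10 31/6 38/9
  451/80 591/100 511/100 95/24
  73/12 481/80 251/48 155/36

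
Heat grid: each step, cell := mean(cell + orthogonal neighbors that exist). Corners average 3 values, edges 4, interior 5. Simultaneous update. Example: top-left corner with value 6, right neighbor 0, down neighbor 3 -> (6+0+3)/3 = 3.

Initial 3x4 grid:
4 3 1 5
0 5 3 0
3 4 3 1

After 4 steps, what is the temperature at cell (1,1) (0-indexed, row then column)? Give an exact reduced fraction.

Answer: 509089/180000

Derivation:
Step 1: cell (1,1) = 3
Step 2: cell (1,1) = 77/25
Step 3: cell (1,1) = 17137/6000
Step 4: cell (1,1) = 509089/180000
Full grid after step 4:
  185579/64800 604943/216000 188861/72000 105451/43200
  9667/3375 509089/180000 935503/360000 2046887/864000
  5872/2025 151517/54000 34763/13500 306703/129600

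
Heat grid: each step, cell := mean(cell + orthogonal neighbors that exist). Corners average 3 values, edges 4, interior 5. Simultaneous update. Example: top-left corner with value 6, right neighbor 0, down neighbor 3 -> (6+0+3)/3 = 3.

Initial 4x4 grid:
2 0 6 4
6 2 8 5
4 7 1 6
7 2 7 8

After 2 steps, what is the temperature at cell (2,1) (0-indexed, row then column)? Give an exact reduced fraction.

Step 1: cell (2,1) = 16/5
Step 2: cell (2,1) = 507/100
Full grid after step 2:
  26/9 107/30 41/10 61/12
  503/120 91/25 501/100 403/80
  511/120 507/100 229/50 471/80
  193/36 1067/240 461/80 11/2

Answer: 507/100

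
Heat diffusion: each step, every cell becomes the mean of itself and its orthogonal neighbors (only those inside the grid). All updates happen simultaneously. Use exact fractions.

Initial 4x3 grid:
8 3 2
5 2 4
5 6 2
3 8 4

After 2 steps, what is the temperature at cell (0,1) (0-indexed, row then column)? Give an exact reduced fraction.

Step 1: cell (0,1) = 15/4
Step 2: cell (0,1) = 193/48
Full grid after step 2:
  169/36 193/48 37/12
  229/48 397/100 27/8
  1181/240 113/25 473/120
  46/9 397/80 167/36

Answer: 193/48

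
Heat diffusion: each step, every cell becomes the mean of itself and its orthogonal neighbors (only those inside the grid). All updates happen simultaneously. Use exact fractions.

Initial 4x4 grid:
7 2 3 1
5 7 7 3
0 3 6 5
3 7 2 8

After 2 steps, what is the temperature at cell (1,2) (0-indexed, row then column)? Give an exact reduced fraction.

Answer: 437/100

Derivation:
Step 1: cell (1,2) = 26/5
Step 2: cell (1,2) = 437/100
Full grid after step 2:
  85/18 131/30 233/60 115/36
  509/120 241/50 437/100 511/120
  463/120 41/10 513/100 191/40
  59/18 523/120 191/40 65/12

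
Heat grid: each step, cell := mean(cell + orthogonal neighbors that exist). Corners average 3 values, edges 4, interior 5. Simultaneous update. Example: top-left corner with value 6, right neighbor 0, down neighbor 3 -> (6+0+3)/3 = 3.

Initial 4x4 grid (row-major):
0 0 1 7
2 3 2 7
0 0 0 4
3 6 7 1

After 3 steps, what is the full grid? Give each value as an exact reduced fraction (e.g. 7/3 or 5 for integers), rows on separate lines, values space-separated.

After step 1:
  2/3 1 5/2 5
  5/4 7/5 13/5 5
  5/4 9/5 13/5 3
  3 4 7/2 4
After step 2:
  35/36 167/120 111/40 25/6
  137/120 161/100 141/50 39/10
  73/40 221/100 27/10 73/20
  11/4 123/40 141/40 7/2
After step 3:
  631/540 3037/1800 1673/600 1301/360
  2497/1800 688/375 2761/1000 4361/1200
  1189/600 571/250 2981/1000 55/16
  51/20 289/100 16/5 427/120

Answer: 631/540 3037/1800 1673/600 1301/360
2497/1800 688/375 2761/1000 4361/1200
1189/600 571/250 2981/1000 55/16
51/20 289/100 16/5 427/120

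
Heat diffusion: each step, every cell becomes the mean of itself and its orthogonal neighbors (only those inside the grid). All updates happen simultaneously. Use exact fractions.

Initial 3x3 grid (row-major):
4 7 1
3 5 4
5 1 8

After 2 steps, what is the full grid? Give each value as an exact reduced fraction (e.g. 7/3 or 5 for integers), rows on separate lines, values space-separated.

After step 1:
  14/3 17/4 4
  17/4 4 9/2
  3 19/4 13/3
After step 2:
  79/18 203/48 17/4
  191/48 87/20 101/24
  4 193/48 163/36

Answer: 79/18 203/48 17/4
191/48 87/20 101/24
4 193/48 163/36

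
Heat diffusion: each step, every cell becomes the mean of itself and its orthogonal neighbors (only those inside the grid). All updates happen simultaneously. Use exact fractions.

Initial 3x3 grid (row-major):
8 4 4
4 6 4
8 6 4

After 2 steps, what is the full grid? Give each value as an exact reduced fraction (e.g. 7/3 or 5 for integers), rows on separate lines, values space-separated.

Answer: 52/9 589/120 14/3
679/120 273/50 539/120
37/6 161/30 91/18

Derivation:
After step 1:
  16/3 11/2 4
  13/2 24/5 9/2
  6 6 14/3
After step 2:
  52/9 589/120 14/3
  679/120 273/50 539/120
  37/6 161/30 91/18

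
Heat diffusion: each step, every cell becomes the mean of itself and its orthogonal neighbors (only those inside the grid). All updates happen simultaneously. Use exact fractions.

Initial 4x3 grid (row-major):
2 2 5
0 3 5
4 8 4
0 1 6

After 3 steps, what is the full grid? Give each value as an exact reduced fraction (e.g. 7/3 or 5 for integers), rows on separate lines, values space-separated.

After step 1:
  4/3 3 4
  9/4 18/5 17/4
  3 4 23/4
  5/3 15/4 11/3
After step 2:
  79/36 179/60 15/4
  611/240 171/50 22/5
  131/48 201/50 53/12
  101/36 157/48 79/18
After step 3:
  5561/2160 11113/3600 167/45
  19601/7200 20843/6000 1199/300
  21781/7200 5357/1500 15503/3600
  317/108 52147/14400 1739/432

Answer: 5561/2160 11113/3600 167/45
19601/7200 20843/6000 1199/300
21781/7200 5357/1500 15503/3600
317/108 52147/14400 1739/432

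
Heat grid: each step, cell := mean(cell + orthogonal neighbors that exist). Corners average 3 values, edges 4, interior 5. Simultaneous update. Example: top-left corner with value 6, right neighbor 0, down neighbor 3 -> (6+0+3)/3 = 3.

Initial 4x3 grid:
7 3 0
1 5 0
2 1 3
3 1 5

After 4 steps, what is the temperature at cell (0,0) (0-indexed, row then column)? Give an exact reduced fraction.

Answer: 381053/129600

Derivation:
Step 1: cell (0,0) = 11/3
Step 2: cell (0,0) = 67/18
Step 3: cell (0,0) = 1313/432
Step 4: cell (0,0) = 381053/129600
Full grid after step 4:
  381053/129600 2275417/864000 106201/43200
  291539/108000 935513/360000 165901/72000
  30401/12000 71149/30000 171281/72000
  50813/21600 346667/144000 6361/2700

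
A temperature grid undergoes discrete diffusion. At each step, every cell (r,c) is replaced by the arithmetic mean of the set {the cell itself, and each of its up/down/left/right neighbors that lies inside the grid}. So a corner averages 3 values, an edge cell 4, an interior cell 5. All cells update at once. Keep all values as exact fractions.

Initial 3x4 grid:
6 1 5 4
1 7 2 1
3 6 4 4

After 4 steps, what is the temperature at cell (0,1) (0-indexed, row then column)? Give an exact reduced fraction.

Step 1: cell (0,1) = 19/4
Step 2: cell (0,1) = 829/240
Step 3: cell (0,1) = 27547/7200
Step 4: cell (0,1) = 782749/216000
Full grid after step 4:
  490109/129600 782749/216000 769589/216000 429559/129600
  1083737/288000 461513/120000 1270189/360000 2964221/864000
  512359/129600 205781/54000 66997/18000 148703/43200

Answer: 782749/216000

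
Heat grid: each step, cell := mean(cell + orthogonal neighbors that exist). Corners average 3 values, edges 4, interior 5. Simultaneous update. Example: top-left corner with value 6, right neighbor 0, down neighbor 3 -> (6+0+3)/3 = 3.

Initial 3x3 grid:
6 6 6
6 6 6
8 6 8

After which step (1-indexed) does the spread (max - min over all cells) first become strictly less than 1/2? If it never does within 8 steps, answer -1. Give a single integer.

Answer: 3

Derivation:
Step 1: max=7, min=6, spread=1
Step 2: max=121/18, min=6, spread=13/18
Step 3: max=4757/720, min=443/72, spread=109/240
  -> spread < 1/2 first at step 3
Step 4: max=84389/12960, min=11161/1800, spread=20149/64800
Step 5: max=16781933/2592000, min=1623691/259200, spread=545023/2592000
Step 6: max=1000503751/155520000, min=20371237/3240000, spread=36295/248832
Step 7: max=59872370597/9331200000, min=4909735831/777600000, spread=305773/2985984
Step 8: max=3582546670159/559872000000, min=49198575497/7776000000, spread=2575951/35831808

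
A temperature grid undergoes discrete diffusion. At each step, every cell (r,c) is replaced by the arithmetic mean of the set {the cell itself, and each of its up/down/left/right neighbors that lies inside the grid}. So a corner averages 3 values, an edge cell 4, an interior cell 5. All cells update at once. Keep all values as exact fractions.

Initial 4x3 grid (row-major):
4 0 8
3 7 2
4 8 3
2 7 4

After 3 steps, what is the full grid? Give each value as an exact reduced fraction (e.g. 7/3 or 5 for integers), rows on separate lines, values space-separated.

After step 1:
  7/3 19/4 10/3
  9/2 4 5
  17/4 29/5 17/4
  13/3 21/4 14/3
After step 2:
  139/36 173/48 157/36
  181/48 481/100 199/48
  1133/240 471/100 1183/240
  83/18 401/80 85/18
After step 3:
  809/216 59891/14400 109/27
  30893/7200 25249/6000 32843/7200
  32063/7200 9673/2000 33313/7200
  1291/270 22867/4800 5279/1080

Answer: 809/216 59891/14400 109/27
30893/7200 25249/6000 32843/7200
32063/7200 9673/2000 33313/7200
1291/270 22867/4800 5279/1080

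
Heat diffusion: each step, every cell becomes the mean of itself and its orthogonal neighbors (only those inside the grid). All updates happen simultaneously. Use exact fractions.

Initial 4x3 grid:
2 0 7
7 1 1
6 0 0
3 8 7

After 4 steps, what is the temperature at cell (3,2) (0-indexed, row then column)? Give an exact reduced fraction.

Step 1: cell (3,2) = 5
Step 2: cell (3,2) = 23/6
Step 3: cell (3,2) = 61/16
Step 4: cell (3,2) = 9797/2700
Full grid after step 4:
  2393/800 1163387/432000 83129/32400
  12779/4000 267539/90000 580441/216000
  407243/108000 307739/90000 233287/72000
  265753/64800 1710377/432000 9797/2700

Answer: 9797/2700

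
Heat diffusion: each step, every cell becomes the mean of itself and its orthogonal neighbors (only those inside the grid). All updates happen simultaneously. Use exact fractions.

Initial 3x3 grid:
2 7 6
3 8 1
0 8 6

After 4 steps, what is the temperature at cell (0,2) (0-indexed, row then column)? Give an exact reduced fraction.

Answer: 163247/32400

Derivation:
Step 1: cell (0,2) = 14/3
Step 2: cell (0,2) = 47/9
Step 3: cell (0,2) = 1373/270
Step 4: cell (0,2) = 163247/32400
Full grid after step 4:
  16483/3600 4154221/864000 163247/32400
  3893971/864000 1732327/360000 4343971/864000
  587213/129600 2060423/432000 216671/43200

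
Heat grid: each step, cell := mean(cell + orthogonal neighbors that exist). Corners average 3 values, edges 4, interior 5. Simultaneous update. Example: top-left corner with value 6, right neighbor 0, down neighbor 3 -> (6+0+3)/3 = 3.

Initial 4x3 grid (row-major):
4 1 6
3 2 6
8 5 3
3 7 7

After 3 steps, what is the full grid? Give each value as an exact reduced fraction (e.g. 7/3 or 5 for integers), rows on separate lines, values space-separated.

Answer: 7609/2160 17731/4800 8399/2160
14567/3600 8119/2000 1949/450
5689/1200 3659/750 8821/1800
383/72 38179/7200 289/54

Derivation:
After step 1:
  8/3 13/4 13/3
  17/4 17/5 17/4
  19/4 5 21/4
  6 11/2 17/3
After step 2:
  61/18 273/80 71/18
  113/30 403/100 517/120
  5 239/50 121/24
  65/12 133/24 197/36
After step 3:
  7609/2160 17731/4800 8399/2160
  14567/3600 8119/2000 1949/450
  5689/1200 3659/750 8821/1800
  383/72 38179/7200 289/54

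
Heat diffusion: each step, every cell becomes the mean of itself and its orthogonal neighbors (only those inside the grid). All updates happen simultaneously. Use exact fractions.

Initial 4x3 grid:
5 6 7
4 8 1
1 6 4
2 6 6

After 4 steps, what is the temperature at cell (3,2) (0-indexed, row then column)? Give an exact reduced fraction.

Answer: 12053/2592

Derivation:
Step 1: cell (3,2) = 16/3
Step 2: cell (3,2) = 175/36
Step 3: cell (3,2) = 2065/432
Step 4: cell (3,2) = 12053/2592
Full grid after step 4:
  10837/2160 438319/86400 16733/3240
  22483/4800 176681/36000 213497/43200
  63349/14400 82013/18000 207397/43200
  3649/864 193507/43200 12053/2592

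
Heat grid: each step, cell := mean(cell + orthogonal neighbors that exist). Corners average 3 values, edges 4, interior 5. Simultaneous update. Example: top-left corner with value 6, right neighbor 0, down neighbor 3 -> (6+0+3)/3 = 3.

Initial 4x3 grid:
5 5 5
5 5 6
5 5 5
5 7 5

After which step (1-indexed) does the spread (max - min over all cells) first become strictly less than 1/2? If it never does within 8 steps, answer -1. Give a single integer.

Answer: 3

Derivation:
Step 1: max=17/3, min=5, spread=2/3
Step 2: max=667/120, min=5, spread=67/120
Step 3: max=739/135, min=911/180, spread=223/540
  -> spread < 1/2 first at step 3
Step 4: max=350881/64800, min=27553/5400, spread=4049/12960
Step 5: max=20962409/3888000, min=554129/108000, spread=202753/777600
Step 6: max=1251253351/233280000, min=50128999/9720000, spread=385259/1866240
Step 7: max=74822159909/13996800000, min=3018585091/583200000, spread=95044709/559872000
Step 8: max=4475616336031/839808000000, min=20187315341/3888000000, spread=921249779/6718464000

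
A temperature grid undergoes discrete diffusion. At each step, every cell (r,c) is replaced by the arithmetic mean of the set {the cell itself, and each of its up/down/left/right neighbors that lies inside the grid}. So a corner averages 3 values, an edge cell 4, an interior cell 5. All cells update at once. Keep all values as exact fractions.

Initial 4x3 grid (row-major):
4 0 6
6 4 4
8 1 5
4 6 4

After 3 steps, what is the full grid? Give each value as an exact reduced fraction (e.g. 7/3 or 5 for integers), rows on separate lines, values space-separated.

After step 1:
  10/3 7/2 10/3
  11/2 3 19/4
  19/4 24/5 7/2
  6 15/4 5
After step 2:
  37/9 79/24 139/36
  199/48 431/100 175/48
  421/80 99/25 361/80
  29/6 391/80 49/12
After step 3:
  1663/432 28033/7200 1555/432
  32093/7200 2903/750 29393/7200
  10921/2400 9173/2000 9721/2400
  899/180 21317/4800 809/180

Answer: 1663/432 28033/7200 1555/432
32093/7200 2903/750 29393/7200
10921/2400 9173/2000 9721/2400
899/180 21317/4800 809/180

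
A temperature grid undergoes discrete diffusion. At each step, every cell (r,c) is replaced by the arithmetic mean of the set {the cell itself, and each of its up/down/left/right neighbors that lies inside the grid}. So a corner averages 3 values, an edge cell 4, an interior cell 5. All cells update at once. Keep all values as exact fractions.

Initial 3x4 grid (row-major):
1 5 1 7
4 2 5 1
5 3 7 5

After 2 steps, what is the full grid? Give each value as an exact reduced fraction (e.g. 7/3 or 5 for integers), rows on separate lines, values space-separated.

After step 1:
  10/3 9/4 9/2 3
  3 19/5 16/5 9/2
  4 17/4 5 13/3
After step 2:
  103/36 833/240 259/80 4
  53/15 33/10 21/5 451/120
  15/4 341/80 1007/240 83/18

Answer: 103/36 833/240 259/80 4
53/15 33/10 21/5 451/120
15/4 341/80 1007/240 83/18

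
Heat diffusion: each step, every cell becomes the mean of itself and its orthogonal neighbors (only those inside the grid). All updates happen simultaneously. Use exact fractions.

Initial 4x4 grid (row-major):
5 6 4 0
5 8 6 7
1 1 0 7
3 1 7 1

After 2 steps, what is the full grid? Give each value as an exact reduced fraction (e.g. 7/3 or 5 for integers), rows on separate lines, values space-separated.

After step 1:
  16/3 23/4 4 11/3
  19/4 26/5 5 5
  5/2 11/5 21/5 15/4
  5/3 3 9/4 5
After step 2:
  95/18 1217/240 221/48 38/9
  1067/240 229/50 117/25 209/48
  667/240 171/50 87/25 359/80
  43/18 547/240 289/80 11/3

Answer: 95/18 1217/240 221/48 38/9
1067/240 229/50 117/25 209/48
667/240 171/50 87/25 359/80
43/18 547/240 289/80 11/3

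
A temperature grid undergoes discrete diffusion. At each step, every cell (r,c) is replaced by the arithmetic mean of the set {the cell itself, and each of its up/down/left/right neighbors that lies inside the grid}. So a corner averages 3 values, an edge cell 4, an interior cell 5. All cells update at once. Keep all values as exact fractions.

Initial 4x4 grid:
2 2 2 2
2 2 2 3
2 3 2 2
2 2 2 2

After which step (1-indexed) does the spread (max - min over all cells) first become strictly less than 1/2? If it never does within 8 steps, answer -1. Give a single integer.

Step 1: max=7/3, min=2, spread=1/3
  -> spread < 1/2 first at step 1
Step 2: max=271/120, min=2, spread=31/120
Step 3: max=3959/1800, min=493/240, spread=523/3600
Step 4: max=117947/54000, min=4973/2400, spread=12109/108000
Step 5: max=3519311/1620000, min=452117/216000, spread=256867/3240000
Step 6: max=210341311/97200000, min=13631431/6480000, spread=2934923/48600000
Step 7: max=3148196969/1458000000, min=136918231/64800000, spread=135073543/2916000000
Step 8: max=188523074629/87480000000, min=12356102879/5832000000, spread=795382861/21870000000

Answer: 1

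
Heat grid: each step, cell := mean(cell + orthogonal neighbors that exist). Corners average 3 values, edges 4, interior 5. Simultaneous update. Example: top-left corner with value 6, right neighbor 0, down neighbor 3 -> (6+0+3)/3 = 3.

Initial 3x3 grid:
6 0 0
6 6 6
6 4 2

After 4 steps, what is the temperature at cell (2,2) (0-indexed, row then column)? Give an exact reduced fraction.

Answer: 21937/5400

Derivation:
Step 1: cell (2,2) = 4
Step 2: cell (2,2) = 4
Step 3: cell (2,2) = 361/90
Step 4: cell (2,2) = 21937/5400
Full grid after step 4:
  15133/3600 30487/8000 76073/21600
  242381/54000 372613/90000 539891/144000
  305819/64800 1898923/432000 21937/5400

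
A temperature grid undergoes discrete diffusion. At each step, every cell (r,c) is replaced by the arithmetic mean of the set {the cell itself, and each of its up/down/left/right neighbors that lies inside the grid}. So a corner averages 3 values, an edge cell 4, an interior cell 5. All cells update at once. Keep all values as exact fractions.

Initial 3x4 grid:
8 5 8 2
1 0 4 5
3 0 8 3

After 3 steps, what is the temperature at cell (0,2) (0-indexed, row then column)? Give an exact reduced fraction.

Answer: 1043/240

Derivation:
Step 1: cell (0,2) = 19/4
Step 2: cell (0,2) = 5
Step 3: cell (0,2) = 1043/240
Full grid after step 3:
  101/27 3073/720 1043/240 113/24
  781/240 671/200 1279/300 6163/1440
  545/216 2273/720 2639/720 118/27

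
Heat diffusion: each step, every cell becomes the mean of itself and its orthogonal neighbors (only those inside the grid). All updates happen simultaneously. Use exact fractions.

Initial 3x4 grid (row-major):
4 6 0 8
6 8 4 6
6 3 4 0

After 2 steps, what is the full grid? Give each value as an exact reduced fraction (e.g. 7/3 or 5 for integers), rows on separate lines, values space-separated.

Answer: 95/18 74/15 271/60 41/9
163/30 511/100 431/100 169/40
65/12 23/5 59/15 127/36

Derivation:
After step 1:
  16/3 9/2 9/2 14/3
  6 27/5 22/5 9/2
  5 21/4 11/4 10/3
After step 2:
  95/18 74/15 271/60 41/9
  163/30 511/100 431/100 169/40
  65/12 23/5 59/15 127/36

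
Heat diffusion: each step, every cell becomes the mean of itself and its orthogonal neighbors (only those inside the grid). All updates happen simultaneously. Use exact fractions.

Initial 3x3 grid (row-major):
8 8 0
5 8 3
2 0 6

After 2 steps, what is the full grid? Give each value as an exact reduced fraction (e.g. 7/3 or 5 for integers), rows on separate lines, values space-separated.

Answer: 25/4 161/30 167/36
1193/240 124/25 943/240
145/36 53/15 15/4

Derivation:
After step 1:
  7 6 11/3
  23/4 24/5 17/4
  7/3 4 3
After step 2:
  25/4 161/30 167/36
  1193/240 124/25 943/240
  145/36 53/15 15/4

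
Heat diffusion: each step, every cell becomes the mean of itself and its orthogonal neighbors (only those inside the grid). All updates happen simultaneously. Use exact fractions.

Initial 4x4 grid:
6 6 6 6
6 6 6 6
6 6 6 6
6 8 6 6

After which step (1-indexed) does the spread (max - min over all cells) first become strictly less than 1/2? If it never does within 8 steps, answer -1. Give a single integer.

Step 1: max=20/3, min=6, spread=2/3
Step 2: max=391/60, min=6, spread=31/60
Step 3: max=3451/540, min=6, spread=211/540
  -> spread < 1/2 first at step 3
Step 4: max=340843/54000, min=6, spread=16843/54000
Step 5: max=3054643/486000, min=27079/4500, spread=130111/486000
Step 6: max=91122367/14580000, min=1627159/270000, spread=3255781/14580000
Step 7: max=2724753691/437400000, min=1631107/270000, spread=82360351/437400000
Step 8: max=81483316891/13122000000, min=294106441/48600000, spread=2074577821/13122000000

Answer: 3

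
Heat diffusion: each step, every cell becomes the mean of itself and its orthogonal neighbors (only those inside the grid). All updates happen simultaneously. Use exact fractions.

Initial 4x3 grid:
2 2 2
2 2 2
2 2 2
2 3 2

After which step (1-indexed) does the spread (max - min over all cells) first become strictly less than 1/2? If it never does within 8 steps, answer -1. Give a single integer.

Step 1: max=7/3, min=2, spread=1/3
  -> spread < 1/2 first at step 1
Step 2: max=547/240, min=2, spread=67/240
Step 3: max=4757/2160, min=2, spread=437/2160
Step 4: max=1885531/864000, min=2009/1000, spread=29951/172800
Step 5: max=16767821/7776000, min=6829/3375, spread=206761/1555200
Step 6: max=6676995571/3110400000, min=10965671/5400000, spread=14430763/124416000
Step 7: max=398355741689/186624000000, min=881652727/432000000, spread=139854109/1492992000
Step 8: max=23817351890251/11197440000000, min=79611228977/38880000000, spread=7114543559/89579520000

Answer: 1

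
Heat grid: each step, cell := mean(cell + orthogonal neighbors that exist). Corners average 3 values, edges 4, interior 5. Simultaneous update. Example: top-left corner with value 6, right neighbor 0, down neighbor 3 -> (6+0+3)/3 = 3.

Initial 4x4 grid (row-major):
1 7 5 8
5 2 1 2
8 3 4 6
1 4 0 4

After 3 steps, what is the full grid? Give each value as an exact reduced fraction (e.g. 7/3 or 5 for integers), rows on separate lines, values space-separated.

After step 1:
  13/3 15/4 21/4 5
  4 18/5 14/5 17/4
  17/4 21/5 14/5 4
  13/3 2 3 10/3
After step 2:
  145/36 127/30 21/5 29/6
  971/240 367/100 187/50 321/80
  1007/240 337/100 84/25 863/240
  127/36 203/60 167/60 31/9
After step 3:
  8861/2160 7259/1800 2551/600 3131/720
  28691/7200 22871/6000 7593/2000 9709/2400
  27251/7200 863/240 20219/6000 25943/7200
  7997/2160 5879/1800 5837/1800 7073/2160

Answer: 8861/2160 7259/1800 2551/600 3131/720
28691/7200 22871/6000 7593/2000 9709/2400
27251/7200 863/240 20219/6000 25943/7200
7997/2160 5879/1800 5837/1800 7073/2160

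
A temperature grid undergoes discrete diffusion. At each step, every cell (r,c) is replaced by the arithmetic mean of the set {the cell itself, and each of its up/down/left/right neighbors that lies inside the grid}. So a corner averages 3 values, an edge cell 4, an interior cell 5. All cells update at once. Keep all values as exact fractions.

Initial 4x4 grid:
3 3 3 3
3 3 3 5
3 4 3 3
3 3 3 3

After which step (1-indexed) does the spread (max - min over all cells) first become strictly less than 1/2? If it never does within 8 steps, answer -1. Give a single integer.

Answer: 3

Derivation:
Step 1: max=11/3, min=3, spread=2/3
Step 2: max=211/60, min=3, spread=31/60
Step 3: max=1831/540, min=733/240, spread=727/2160
  -> spread < 1/2 first at step 3
Step 4: max=360737/108000, min=22247/7200, spread=3379/13500
Step 5: max=804653/243000, min=74797/24000, spread=378667/1944000
Step 6: max=23964491/7290000, min=20326387/6480000, spread=1755689/11664000
Step 7: max=1431057601/437400000, min=2041702337/648000000, spread=2116340941/17496000000
Step 8: max=5344612769/1640250000, min=20472746591/6480000000, spread=51983612209/524880000000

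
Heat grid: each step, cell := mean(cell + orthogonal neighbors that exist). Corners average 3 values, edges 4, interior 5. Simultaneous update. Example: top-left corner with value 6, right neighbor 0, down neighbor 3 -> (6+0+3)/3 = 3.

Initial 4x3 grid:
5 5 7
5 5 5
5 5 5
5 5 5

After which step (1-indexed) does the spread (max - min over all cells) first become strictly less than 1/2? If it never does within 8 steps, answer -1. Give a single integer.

Answer: 3

Derivation:
Step 1: max=17/3, min=5, spread=2/3
Step 2: max=50/9, min=5, spread=5/9
Step 3: max=581/108, min=5, spread=41/108
  -> spread < 1/2 first at step 3
Step 4: max=69017/12960, min=5, spread=4217/12960
Step 5: max=4097149/777600, min=18079/3600, spread=38417/155520
Step 6: max=244480211/46656000, min=362597/72000, spread=1903471/9331200
Step 7: max=14597789089/2799360000, min=10915759/2160000, spread=18038617/111974400
Step 8: max=873076182851/167961600000, min=984926759/194400000, spread=883978523/6718464000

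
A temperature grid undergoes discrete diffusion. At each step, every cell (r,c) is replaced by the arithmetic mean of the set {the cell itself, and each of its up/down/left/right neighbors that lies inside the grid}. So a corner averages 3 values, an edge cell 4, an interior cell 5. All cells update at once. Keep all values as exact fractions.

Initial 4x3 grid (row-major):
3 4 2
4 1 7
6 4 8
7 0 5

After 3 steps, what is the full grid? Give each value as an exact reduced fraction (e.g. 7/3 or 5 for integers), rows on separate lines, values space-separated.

After step 1:
  11/3 5/2 13/3
  7/2 4 9/2
  21/4 19/5 6
  13/3 4 13/3
After step 2:
  29/9 29/8 34/9
  197/48 183/50 113/24
  1013/240 461/100 559/120
  163/36 247/60 43/9
After step 3:
  1577/432 2857/800 109/27
  27373/7200 8283/2000 3781/900
  31433/7200 25519/6000 16879/3600
  9263/2160 16229/3600 4879/1080

Answer: 1577/432 2857/800 109/27
27373/7200 8283/2000 3781/900
31433/7200 25519/6000 16879/3600
9263/2160 16229/3600 4879/1080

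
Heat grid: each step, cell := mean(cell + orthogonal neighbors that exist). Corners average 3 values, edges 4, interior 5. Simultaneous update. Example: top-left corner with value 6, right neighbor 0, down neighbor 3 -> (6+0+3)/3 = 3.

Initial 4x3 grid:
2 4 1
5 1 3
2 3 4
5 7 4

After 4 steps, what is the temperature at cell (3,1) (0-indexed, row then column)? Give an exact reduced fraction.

Step 1: cell (3,1) = 19/4
Step 2: cell (3,1) = 1069/240
Step 3: cell (3,1) = 61127/14400
Step 4: cell (3,1) = 3480613/864000
Full grid after step 4:
  187261/64800 615377/216000 177061/64800
  694297/216000 274423/90000 663547/216000
  785017/216000 1318667/360000 85363/24000
  523907/129600 3480613/864000 19241/4800

Answer: 3480613/864000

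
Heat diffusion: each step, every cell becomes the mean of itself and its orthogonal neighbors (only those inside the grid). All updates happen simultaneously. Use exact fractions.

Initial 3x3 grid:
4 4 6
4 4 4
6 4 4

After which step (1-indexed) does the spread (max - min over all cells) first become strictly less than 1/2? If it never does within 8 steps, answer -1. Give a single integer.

Step 1: max=14/3, min=4, spread=2/3
Step 2: max=41/9, min=103/24, spread=19/72
  -> spread < 1/2 first at step 2
Step 3: max=6329/1440, min=155/36, spread=43/480
Step 4: max=28447/6480, min=375703/86400, spread=10771/259200
Step 5: max=22657241/5184000, min=564283/129600, spread=85921/5184000
Step 6: max=101892703/23328000, min=1356243127/311040000, spread=6978739/933120000
Step 7: max=81464400569/18662400000, min=8479255007/1944000000, spread=317762509/93312000000
Step 8: max=509073062929/116640000000, min=4885356105943/1119744000000, spread=8726490877/5598720000000

Answer: 2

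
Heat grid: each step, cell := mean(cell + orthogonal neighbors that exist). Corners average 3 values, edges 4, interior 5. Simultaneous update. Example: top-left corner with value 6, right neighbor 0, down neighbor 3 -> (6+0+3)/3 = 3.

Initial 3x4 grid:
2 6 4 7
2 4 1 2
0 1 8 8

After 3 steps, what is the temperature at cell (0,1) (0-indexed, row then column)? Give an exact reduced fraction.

Step 1: cell (0,1) = 4
Step 2: cell (0,1) = 439/120
Step 3: cell (0,1) = 793/225
Full grid after step 3:
  3259/1080 793/225 14653/3600 2387/540
  9583/3600 19223/6000 24473/6000 32621/7200
  1741/720 7517/2400 3259/800 3371/720

Answer: 793/225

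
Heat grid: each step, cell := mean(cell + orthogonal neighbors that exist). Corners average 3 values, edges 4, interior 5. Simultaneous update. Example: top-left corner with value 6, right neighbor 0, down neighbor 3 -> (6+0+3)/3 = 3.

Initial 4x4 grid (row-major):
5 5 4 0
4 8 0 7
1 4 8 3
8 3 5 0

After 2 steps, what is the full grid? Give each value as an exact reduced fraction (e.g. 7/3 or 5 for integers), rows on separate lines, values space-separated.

Answer: 44/9 997/240 1009/240 101/36
1057/240 122/25 367/100 241/60
351/80 89/20 227/50 41/12
53/12 89/20 47/12 67/18

Derivation:
After step 1:
  14/3 11/2 9/4 11/3
  9/2 21/5 27/5 5/2
  17/4 24/5 4 9/2
  4 5 4 8/3
After step 2:
  44/9 997/240 1009/240 101/36
  1057/240 122/25 367/100 241/60
  351/80 89/20 227/50 41/12
  53/12 89/20 47/12 67/18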